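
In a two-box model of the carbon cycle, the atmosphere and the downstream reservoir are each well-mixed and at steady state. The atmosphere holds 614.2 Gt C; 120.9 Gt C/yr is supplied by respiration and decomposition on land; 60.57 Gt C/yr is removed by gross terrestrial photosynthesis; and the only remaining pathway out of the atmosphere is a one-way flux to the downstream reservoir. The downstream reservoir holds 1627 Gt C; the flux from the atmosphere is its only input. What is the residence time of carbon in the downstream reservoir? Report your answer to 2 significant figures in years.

Balance the atmosphere: ΣF_in = 120.90 Gt C/yr.
Flux to the downstream reservoir = ΣF_in − (60.57) = 60.330 Gt C/yr.
At steady state the output of the downstream reservoir equals its input, 60.330 Gt C/yr.
τ = M / F = 1627 / 60.330 = 26.97 yr.

27 yr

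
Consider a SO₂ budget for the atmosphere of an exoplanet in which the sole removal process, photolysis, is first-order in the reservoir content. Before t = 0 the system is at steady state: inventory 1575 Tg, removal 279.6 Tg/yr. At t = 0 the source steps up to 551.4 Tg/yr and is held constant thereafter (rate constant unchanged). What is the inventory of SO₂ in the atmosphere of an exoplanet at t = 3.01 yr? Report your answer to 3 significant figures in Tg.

2210 Tg

τ = M₀/F₀ = 1575/279.6 = 5.633 yr; rate constant k = 1/τ.
New steady state M_∞ = F₁/k = F₁·τ = 551.4 × 5.633 = 3106.1 Tg.
M(t) = M_∞ + (M₀ − M_∞)·e^(−t/τ); t/τ = 3.01/5.633 = 0.5343, so e^(−t/τ) = 0.5861.
M(t) = 3106.1 − 1531 × 0.5861 = 2208.8 Tg.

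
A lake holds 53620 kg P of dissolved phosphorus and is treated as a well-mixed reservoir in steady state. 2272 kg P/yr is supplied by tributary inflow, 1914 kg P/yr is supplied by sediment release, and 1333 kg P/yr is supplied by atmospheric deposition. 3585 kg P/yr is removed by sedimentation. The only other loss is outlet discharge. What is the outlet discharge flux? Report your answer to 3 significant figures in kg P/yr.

At steady state ΣF_in = ΣF_out.
ΣF_in = 2272 + 1914 + 1333 = 5519.0 kg P/yr.
Outlet discharge flux = ΣF_in − (3585) = 5519.0 − 3585 = 1934 kg P/yr.

1930 kg P/yr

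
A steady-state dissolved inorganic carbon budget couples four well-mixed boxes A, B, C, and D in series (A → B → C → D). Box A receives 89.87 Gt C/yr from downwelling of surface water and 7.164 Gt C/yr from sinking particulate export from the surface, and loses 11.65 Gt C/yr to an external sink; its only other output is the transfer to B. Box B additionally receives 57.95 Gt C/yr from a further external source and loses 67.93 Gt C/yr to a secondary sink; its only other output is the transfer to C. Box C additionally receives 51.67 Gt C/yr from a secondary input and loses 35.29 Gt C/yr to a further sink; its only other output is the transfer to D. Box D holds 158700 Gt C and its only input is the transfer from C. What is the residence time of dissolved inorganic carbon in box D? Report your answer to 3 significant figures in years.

1730 yr

Box A: F(A→B) = (89.87 + 7.164) − 11.65 = 85.384 Gt C/yr.
Box B: F(B→C) = (85.384 + 57.95) − 67.93 = 75.404 Gt C/yr.
Box C: F(C→D) = (75.404 + 51.67) − 35.29 = 91.784 Gt C/yr.
Box D throughput = its input = 91.784 Gt C/yr; τ = 158700 / 91.784 = 1729 yr.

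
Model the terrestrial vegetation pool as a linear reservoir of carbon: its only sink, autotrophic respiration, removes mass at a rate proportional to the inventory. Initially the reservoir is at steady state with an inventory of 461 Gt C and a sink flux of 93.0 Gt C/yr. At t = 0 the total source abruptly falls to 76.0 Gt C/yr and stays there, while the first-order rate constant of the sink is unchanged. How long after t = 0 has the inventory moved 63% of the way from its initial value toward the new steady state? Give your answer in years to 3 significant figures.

τ = M₀/F₀ = 461/93.0 = 4.957 yr.
The remaining gap fraction is e^(−t/τ); 63% covered ⇒ e^(−t/τ) = 0.370.
t = −τ ln(0.370) = 4.957 × 0.9943 = 4.928 yr.

4.93 yr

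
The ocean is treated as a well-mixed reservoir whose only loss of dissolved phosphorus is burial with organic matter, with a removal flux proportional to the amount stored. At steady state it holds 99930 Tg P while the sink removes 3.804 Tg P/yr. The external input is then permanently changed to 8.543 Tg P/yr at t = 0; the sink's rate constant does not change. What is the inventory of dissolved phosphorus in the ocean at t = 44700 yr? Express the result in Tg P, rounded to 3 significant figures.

τ = M₀/F₀ = 99930/3.804 = 26270 yr; rate constant k = 1/τ.
New steady state M_∞ = F₁/k = F₁·τ = 8.543 × 26270 = 224420 Tg P.
M(t) = M_∞ + (M₀ − M_∞)·e^(−t/τ); t/τ = 44700/26270 = 1.702, so e^(−t/τ) = 0.1824.
M(t) = 224420 − 124500 × 0.1824 = 201720 Tg P.

202000 Tg P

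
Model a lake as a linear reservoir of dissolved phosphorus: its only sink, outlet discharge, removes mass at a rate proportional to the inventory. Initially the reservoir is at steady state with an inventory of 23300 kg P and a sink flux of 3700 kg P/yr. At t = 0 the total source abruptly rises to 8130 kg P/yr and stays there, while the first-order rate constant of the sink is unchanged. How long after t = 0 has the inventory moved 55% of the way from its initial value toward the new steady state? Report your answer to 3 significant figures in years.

τ = M₀/F₀ = 23300/3700 = 6.297 yr.
The remaining gap fraction is e^(−t/τ); 55% covered ⇒ e^(−t/τ) = 0.450.
t = −τ ln(0.450) = 6.297 × 0.7985 = 5.028 yr.

5.03 yr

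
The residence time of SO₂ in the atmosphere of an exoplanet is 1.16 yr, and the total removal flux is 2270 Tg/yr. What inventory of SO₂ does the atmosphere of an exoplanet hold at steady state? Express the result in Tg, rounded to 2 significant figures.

τ = M/F ⇒ M = τ × F = 1.16 × 2270 = 2633 Tg.

2600 Tg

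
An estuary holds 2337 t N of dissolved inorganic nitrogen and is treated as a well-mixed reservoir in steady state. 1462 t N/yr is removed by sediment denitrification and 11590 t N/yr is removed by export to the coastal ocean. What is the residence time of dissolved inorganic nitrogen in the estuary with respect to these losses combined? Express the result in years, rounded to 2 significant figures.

Total removal = 1462 + 11590 = 13052 t N/yr.
τ = M / ΣF_out = 2337 / 13052 = 0.1791 yr.

0.18 yr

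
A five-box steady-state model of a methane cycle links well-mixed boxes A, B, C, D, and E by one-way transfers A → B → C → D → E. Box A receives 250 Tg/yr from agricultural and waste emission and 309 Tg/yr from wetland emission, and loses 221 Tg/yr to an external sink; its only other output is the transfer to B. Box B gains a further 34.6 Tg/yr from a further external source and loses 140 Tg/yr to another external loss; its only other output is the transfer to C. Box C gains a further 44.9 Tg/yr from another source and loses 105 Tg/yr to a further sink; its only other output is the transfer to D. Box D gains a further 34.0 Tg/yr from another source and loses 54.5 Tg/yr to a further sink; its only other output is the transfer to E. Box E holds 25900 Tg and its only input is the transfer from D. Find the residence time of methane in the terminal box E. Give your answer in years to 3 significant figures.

170 yr

Box A: F(A→B) = (250 + 309) − 221 = 338.00 Tg/yr.
Box B: F(B→C) = (338.00 + 34.6) − 140 = 232.60 Tg/yr.
Box C: F(C→D) = (232.60 + 44.9) − 105 = 172.50 Tg/yr.
Box D: F(D→E) = (172.50 + 34.0) − 54.5 = 152.00 Tg/yr.
Box E throughput = its input = 152.00 Tg/yr; τ = 25900 / 152.00 = 170.4 yr.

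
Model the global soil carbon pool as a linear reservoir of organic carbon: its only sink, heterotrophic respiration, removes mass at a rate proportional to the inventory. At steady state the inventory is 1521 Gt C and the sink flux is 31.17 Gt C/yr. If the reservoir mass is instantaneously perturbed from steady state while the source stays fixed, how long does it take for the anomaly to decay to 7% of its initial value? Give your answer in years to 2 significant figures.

For a linear reservoir the anomaly decays as exp(−t/τ) with τ = M/F = 1521/31.17 = 48.80 yr.
exp(−t/τ) = 0.07 ⇒ t = −τ ln(0.07) = 48.80 × 2.659 = 129.8 yr.

130 yr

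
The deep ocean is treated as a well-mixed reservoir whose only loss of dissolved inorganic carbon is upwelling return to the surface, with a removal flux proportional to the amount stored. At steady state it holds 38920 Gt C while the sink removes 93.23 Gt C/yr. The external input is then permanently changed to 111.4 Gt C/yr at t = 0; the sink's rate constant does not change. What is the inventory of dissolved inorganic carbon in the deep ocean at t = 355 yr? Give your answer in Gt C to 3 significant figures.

τ = M₀/F₀ = 38920/93.23 = 417.5 yr; rate constant k = 1/τ.
New steady state M_∞ = F₁/k = F₁·τ = 111.4 × 417.5 = 46505 Gt C.
M(t) = M_∞ + (M₀ − M_∞)·e^(−t/τ); t/τ = 355/417.5 = 0.8504, so e^(−t/τ) = 0.4273.
M(t) = 46505 − 7585 × 0.4273 = 43264 Gt C.

43300 Gt C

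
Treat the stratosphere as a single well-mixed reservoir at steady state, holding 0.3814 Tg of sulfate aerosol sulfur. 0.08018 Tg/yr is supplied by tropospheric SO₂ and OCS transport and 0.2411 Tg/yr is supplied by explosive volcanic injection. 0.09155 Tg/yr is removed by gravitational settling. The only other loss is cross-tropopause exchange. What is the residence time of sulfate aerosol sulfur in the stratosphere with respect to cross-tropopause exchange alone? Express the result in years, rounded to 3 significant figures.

At steady state ΣF_in = ΣF_out.
ΣF_in = 0.08018 + 0.2411 = 0.32128 Tg/yr.
Cross-tropopause exchange flux = ΣF_in − (0.09155) = 0.32128 − 0.09155 = 0.2297 Tg/yr.
τ = M / F = 0.3814 / 0.2297 = 1.660 yr.

1.66 yr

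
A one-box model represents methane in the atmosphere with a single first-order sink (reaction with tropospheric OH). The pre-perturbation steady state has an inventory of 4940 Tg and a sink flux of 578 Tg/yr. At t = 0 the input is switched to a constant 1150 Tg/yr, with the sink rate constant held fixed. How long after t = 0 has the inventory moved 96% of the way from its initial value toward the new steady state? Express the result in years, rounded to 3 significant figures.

27.5 yr

τ = M₀/F₀ = 4940/578 = 8.547 yr.
The remaining gap fraction is e^(−t/τ); 96% covered ⇒ e^(−t/τ) = 0.0400.
t = −τ ln(0.0400) = 8.547 × 3.219 = 27.51 yr.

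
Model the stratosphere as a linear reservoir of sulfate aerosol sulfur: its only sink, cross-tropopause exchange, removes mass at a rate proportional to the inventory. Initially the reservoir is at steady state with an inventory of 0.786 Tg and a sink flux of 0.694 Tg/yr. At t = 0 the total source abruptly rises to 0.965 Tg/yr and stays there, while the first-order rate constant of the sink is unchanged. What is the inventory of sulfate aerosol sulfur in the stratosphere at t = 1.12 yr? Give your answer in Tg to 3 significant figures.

0.979 Tg

The sink rate constant is k = F₀/M₀ = 0.694/0.786 = 0.8830 yr⁻¹.
Solving dM/dt = F₁ − kM with M(0) = M₀ gives M(t) = F₁/k + (M₀ − F₁/k)·e^(−kt).
F₁/k = 0.965/0.8830 = 1.0929 Tg; kt = 0.8830 × 1.12 = 0.9889, e^(−kt) = 0.3720.
M(1.12) = 1.0929 + (0.786 − 1.0929) × 0.3720 = 1.0929 − 0.1142 = 0.97875 Tg.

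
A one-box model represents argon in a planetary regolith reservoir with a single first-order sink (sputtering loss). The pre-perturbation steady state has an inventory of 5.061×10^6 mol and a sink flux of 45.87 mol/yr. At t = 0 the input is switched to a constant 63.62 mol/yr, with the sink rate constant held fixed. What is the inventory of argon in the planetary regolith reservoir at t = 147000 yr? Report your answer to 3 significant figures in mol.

Residence time τ = M₀/F₀ = 110300 yr. The eventual steady state is M_∞ = M₀·(F₁/F₀) = 5.061×10^6 × 63.62/45.87 = 7.0194×10^6 mol.
The anomaly ΔM(t) = M(t) − M_∞ decays as ΔM₀·e^(−t/τ) with ΔM₀ = 5.061×10^6 − 7.0194×10^6 = −1.958×10^6 mol.
At t = 147000 yr, e^(−t/τ) = e^(−1.332) = 0.2639, so ΔM = −516800 mol and M = 7.0194×10^6 − 516800 = 6.5027×10^6 mol.

6.50×10^6 mol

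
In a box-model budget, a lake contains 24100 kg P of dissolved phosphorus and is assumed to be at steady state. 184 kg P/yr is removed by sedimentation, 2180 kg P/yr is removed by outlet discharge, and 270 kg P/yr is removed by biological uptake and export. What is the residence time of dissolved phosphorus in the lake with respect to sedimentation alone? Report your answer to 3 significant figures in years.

131 yr

Residence time with respect to a single sink: τ = M / F_sink.
τ = 24100 / 184 = 131.0 yr.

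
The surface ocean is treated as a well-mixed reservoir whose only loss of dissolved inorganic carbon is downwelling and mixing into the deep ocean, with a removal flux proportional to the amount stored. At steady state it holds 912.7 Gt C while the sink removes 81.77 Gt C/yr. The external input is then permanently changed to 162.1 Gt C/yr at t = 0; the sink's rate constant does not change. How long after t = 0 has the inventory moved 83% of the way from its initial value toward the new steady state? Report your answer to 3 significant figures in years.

19.8 yr

τ = M₀/F₀ = 912.7/81.77 = 11.16 yr.
The remaining gap fraction is e^(−t/τ); 83% covered ⇒ e^(−t/τ) = 0.170.
t = −τ ln(0.170) = 11.16 × 1.772 = 19.78 yr.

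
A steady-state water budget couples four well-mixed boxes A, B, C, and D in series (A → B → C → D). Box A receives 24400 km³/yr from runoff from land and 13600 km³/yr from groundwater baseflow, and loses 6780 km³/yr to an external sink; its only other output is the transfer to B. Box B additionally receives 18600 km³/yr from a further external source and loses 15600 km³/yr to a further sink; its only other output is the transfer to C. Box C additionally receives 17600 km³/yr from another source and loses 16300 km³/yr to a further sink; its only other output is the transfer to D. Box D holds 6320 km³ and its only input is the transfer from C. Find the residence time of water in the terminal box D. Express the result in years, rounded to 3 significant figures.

Box A: F(A→B) = (24400 + 13600) − 6780 = 31220 km³/yr.
Box B: F(B→C) = (31220 + 18600) − 15600 = 34220 km³/yr.
Box C: F(C→D) = (34220 + 17600) − 16300 = 35520 km³/yr.
Box D throughput = its input = 35520 km³/yr; τ = 6320 / 35520 = 0.1779 yr.

0.178 yr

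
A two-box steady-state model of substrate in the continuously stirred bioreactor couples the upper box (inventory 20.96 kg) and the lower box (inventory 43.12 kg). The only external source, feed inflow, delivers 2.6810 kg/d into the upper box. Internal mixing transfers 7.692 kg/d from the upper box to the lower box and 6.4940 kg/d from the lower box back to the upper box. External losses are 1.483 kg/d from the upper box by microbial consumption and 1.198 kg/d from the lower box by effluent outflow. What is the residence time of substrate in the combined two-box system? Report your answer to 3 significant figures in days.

Residence time in the combined system uses the total inventory and the total *external* removal — internal exchanges between the two boxes cancel.
M_total = 20.96 + 43.12 = 64.080 kg.
ΣF_external_out = 1.483 + 1.198 = 2.6810 kg/d.
τ = M_total / ΣF_ext = 64.080 / 2.6810 = 23.90 d.

23.9 d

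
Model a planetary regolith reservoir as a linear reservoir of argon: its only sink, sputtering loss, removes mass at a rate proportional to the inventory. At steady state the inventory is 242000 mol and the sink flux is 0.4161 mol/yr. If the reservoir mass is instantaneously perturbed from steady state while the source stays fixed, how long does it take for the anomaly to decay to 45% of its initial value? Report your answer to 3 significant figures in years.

464000 yr

For a linear reservoir the anomaly decays as exp(−t/τ) with τ = M/F = 242000/0.4161 = 581600 yr.
exp(−t/τ) = 0.45 ⇒ t = −τ ln(0.45) = 581600 × 0.7985 = 464400 yr.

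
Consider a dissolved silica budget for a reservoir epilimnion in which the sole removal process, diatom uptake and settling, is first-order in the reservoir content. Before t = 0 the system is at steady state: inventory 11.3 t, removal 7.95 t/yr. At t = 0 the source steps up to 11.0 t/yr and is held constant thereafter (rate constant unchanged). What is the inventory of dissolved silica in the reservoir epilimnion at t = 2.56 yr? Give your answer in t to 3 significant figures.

14.9 t

Residence time τ = M₀/F₀ = 1.421 yr. The eventual steady state is M_∞ = M₀·(F₁/F₀) = 11.3 × 11.0/7.95 = 15.635 t.
The anomaly ΔM(t) = M(t) − M_∞ decays as ΔM₀·e^(−t/τ) with ΔM₀ = 11.3 − 15.635 = −4.335 t.
At t = 2.56 yr, e^(−t/τ) = e^(−1.801) = 0.1651, so ΔM = −0.7158 t and M = 15.635 − 0.7158 = 14.919 t.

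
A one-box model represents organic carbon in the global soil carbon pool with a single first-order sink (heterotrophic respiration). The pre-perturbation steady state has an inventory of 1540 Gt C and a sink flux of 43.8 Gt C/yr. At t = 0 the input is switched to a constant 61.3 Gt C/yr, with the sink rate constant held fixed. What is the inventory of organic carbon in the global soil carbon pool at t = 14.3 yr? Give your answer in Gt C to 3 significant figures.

1750 Gt C

Residence time τ = M₀/F₀ = 35.16 yr. The eventual steady state is M_∞ = M₀·(F₁/F₀) = 1540 × 61.3/43.8 = 2155.3 Gt C.
The anomaly ΔM(t) = M(t) − M_∞ decays as ΔM₀·e^(−t/τ) with ΔM₀ = 1540 − 2155.3 = −615.3 Gt C.
At t = 14.3 yr, e^(−t/τ) = e^(−0.4067) = 0.6658, so ΔM = −409.7 Gt C and M = 2155.3 − 409.7 = 1745.6 Gt C.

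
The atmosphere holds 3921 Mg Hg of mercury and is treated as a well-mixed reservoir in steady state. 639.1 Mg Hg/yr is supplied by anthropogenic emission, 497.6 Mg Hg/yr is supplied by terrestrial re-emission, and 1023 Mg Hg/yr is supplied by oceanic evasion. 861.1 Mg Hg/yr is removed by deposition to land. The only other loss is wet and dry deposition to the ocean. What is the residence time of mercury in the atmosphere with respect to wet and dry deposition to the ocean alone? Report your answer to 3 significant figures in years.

At steady state ΣF_in = ΣF_out.
ΣF_in = 639.1 + 497.6 + 1023 = 2159.7 Mg Hg/yr.
Wet and dry deposition to the ocean flux = ΣF_in − (861.1) = 2159.7 − 861.1 = 1299 Mg Hg/yr.
τ = M / F = 3921 / 1299 = 3.019 yr.

3.02 yr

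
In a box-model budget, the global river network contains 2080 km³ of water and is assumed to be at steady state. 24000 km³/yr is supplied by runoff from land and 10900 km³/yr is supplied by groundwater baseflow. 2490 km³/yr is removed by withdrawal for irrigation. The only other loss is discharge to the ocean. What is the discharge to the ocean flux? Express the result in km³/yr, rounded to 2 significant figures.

32000 km³/yr

At steady state ΣF_in = ΣF_out.
ΣF_in = 24000 + 10900 = 34900 km³/yr.
Discharge to the ocean flux = ΣF_in − (2490) = 34900 − 2490 = 32410 km³/yr.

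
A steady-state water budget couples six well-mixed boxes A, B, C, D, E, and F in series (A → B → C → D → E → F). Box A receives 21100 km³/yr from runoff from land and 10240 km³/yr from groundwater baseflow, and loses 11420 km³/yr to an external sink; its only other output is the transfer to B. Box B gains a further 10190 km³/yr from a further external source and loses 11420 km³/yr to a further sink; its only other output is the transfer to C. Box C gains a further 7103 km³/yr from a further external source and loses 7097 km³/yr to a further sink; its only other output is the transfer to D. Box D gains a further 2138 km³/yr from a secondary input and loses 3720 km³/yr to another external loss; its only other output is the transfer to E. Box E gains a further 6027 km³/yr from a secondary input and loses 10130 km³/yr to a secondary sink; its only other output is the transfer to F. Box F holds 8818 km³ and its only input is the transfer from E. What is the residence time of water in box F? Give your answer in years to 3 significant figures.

Box A: F(A→B) = (21100 + 10240) − 11420 = 19920 km³/yr.
Box B: F(B→C) = (19920 + 10190) − 11420 = 18690 km³/yr.
Box C: F(C→D) = (18690 + 7103) − 7097 = 18696 km³/yr.
Box D: F(D→E) = (18696 + 2138) − 3720 = 17114 km³/yr.
Box E: F(E→F) = (17114 + 6027) − 10130 = 13011 km³/yr.
Box F throughput = its input = 13011 km³/yr; τ = 8818 / 13011 = 0.6777 yr.

0.678 yr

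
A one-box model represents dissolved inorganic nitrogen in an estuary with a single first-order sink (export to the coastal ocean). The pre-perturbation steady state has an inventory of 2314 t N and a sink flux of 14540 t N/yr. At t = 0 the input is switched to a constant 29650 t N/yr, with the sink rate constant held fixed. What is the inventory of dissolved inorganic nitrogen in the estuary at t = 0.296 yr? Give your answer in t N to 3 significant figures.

The sink rate constant is k = F₀/M₀ = 14540/2314 = 6.283 yr⁻¹.
Solving dM/dt = F₁ − kM with M(0) = M₀ gives M(t) = F₁/k + (M₀ − F₁/k)·e^(−kt).
F₁/k = 29650/6.283 = 4718.7 t N; kt = 6.283 × 0.296 = 1.860, e^(−kt) = 0.1557.
M(0.296) = 4718.7 + (2314 − 4718.7) × 0.1557 = 4718.7 − 374.4 = 4344.3 t N.

4340 t N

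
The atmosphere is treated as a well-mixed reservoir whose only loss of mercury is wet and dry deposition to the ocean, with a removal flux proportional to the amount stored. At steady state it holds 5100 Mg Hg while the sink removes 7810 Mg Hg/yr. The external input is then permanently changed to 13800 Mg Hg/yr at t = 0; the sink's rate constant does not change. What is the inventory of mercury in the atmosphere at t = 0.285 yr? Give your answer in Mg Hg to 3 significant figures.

6480 Mg Hg

Residence time τ = M₀/F₀ = 0.6530 yr. The eventual steady state is M_∞ = M₀·(F₁/F₀) = 5100 × 13800/7810 = 9011.5 Mg Hg.
The anomaly ΔM(t) = M(t) − M_∞ decays as ΔM₀·e^(−t/τ) with ΔM₀ = 5100 − 9011.5 = −3912 Mg Hg.
At t = 0.285 yr, e^(−t/τ) = e^(−0.4364) = 0.6463, so ΔM = −2528 Mg Hg and M = 9011.5 − 2528 = 6483.4 Mg Hg.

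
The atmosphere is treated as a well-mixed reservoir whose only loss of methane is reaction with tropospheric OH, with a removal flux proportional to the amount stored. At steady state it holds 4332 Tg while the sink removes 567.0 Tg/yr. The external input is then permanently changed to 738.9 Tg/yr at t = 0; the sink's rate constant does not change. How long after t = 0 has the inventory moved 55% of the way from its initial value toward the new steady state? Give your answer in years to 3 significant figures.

τ = M₀/F₀ = 4332/567.0 = 7.640 yr.
The remaining gap fraction is e^(−t/τ); 55% covered ⇒ e^(−t/τ) = 0.450.
t = −τ ln(0.450) = 7.640 × 0.7985 = 6.101 yr.

6.10 yr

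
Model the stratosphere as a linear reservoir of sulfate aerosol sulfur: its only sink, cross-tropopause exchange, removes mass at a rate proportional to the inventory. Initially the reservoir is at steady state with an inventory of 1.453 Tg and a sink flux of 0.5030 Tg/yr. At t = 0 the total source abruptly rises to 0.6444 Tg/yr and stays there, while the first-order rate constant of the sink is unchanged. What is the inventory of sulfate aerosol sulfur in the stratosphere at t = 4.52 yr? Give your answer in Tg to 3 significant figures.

1.78 Tg

τ = M₀/F₀ = 1.453/0.5030 = 2.889 yr; rate constant k = 1/τ.
New steady state M_∞ = F₁/k = F₁·τ = 0.6444 × 2.889 = 1.8615 Tg.
M(t) = M_∞ + (M₀ − M_∞)·e^(−t/τ); t/τ = 4.52/2.889 = 1.565, so e^(−t/τ) = 0.2091.
M(t) = 1.8615 − 0.4085 × 0.2091 = 1.7760 Tg.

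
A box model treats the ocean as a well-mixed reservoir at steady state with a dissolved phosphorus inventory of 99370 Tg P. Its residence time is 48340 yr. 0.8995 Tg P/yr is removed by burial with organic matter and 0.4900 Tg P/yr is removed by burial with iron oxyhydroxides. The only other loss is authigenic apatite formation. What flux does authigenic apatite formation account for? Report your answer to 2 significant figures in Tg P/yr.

Total removal F = M/τ = 99370 / 48340 = 2.056 Tg P/yr.
Authigenic apatite formation = F − (0.8995 + 0.4900) = 2.056 − 1.389 = 0.6661 Tg P/yr.

0.67 Tg P/yr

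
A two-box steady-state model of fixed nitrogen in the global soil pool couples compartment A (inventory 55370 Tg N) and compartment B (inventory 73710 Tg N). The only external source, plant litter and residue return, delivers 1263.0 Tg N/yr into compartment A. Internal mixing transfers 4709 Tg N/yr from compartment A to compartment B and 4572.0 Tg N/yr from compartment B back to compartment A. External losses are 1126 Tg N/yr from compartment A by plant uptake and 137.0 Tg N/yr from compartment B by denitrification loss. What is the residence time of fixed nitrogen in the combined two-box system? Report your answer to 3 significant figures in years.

102 yr

Residence time in the combined system uses the total inventory and the total *external* removal — internal exchanges between the two boxes cancel.
M_total = 55370 + 73710 = 129080 Tg N.
ΣF_external_out = 1126 + 137.0 = 1263.0 Tg N/yr.
τ = M_total / ΣF_ext = 129080 / 1263.0 = 102.2 yr.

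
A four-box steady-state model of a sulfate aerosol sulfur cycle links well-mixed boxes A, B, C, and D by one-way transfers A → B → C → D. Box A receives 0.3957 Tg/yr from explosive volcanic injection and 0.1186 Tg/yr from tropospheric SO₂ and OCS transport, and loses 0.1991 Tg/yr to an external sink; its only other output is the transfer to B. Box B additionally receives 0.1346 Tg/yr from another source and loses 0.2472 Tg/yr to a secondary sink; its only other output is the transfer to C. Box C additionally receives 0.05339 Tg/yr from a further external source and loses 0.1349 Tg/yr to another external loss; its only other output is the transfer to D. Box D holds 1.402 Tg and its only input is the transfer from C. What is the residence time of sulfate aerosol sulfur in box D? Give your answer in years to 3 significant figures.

Box A: F(A→B) = (0.3957 + 0.1186) − 0.1991 = 0.31520 Tg/yr.
Box B: F(B→C) = (0.31520 + 0.1346) − 0.2472 = 0.20260 Tg/yr.
Box C: F(C→D) = (0.20260 + 0.05339) − 0.1349 = 0.12109 Tg/yr.
Box D throughput = its input = 0.12109 Tg/yr; τ = 1.402 / 0.12109 = 11.58 yr.

11.6 yr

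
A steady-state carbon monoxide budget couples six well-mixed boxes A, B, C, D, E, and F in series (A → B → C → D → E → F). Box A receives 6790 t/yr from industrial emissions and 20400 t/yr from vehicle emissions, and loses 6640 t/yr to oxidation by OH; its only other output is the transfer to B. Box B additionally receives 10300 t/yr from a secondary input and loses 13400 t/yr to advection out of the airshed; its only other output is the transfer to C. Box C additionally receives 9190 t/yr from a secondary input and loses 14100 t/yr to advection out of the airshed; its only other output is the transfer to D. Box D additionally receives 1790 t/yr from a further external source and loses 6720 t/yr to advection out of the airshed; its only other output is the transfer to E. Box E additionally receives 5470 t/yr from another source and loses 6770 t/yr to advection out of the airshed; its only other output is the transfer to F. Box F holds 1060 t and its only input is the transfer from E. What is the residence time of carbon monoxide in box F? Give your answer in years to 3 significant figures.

0.168 yr

Box A: F(A→B) = (6790 + 20400) − 6640 = 20550 t/yr.
Box B: F(B→C) = (20550 + 10300) − 13400 = 17450 t/yr.
Box C: F(C→D) = (17450 + 9190) − 14100 = 12540 t/yr.
Box D: F(D→E) = (12540 + 1790) − 6720 = 7610.0 t/yr.
Box E: F(E→F) = (7610.0 + 5470) − 6770 = 6310.0 t/yr.
Box F throughput = its input = 6310.0 t/yr; τ = 1060 / 6310.0 = 0.1680 yr.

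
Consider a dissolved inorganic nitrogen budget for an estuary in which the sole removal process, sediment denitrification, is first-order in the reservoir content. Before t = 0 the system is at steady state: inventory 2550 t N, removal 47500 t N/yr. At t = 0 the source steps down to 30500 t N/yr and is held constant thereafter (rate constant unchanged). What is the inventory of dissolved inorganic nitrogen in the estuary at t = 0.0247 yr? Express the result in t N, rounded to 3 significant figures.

The sink rate constant is k = F₀/M₀ = 47500/2550 = 18.63 yr⁻¹.
Solving dM/dt = F₁ − kM with M(0) = M₀ gives M(t) = F₁/k + (M₀ − F₁/k)·e^(−kt).
F₁/k = 30500/18.63 = 1637.4 t N; kt = 18.63 × 0.0247 = 0.4601, e^(−kt) = 0.6312.
M(0.0247) = 1637.4 + (2550 − 1637.4) × 0.6312 = 1637.4 + 576.1 = 2213.4 t N.

2210 t N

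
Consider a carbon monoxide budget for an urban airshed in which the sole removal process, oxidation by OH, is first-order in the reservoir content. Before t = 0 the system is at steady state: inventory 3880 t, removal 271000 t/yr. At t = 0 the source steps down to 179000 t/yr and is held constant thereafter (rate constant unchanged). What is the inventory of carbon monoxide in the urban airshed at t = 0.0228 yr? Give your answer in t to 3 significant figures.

τ = M₀/F₀ = 3880/271000 = 0.01432 yr; rate constant k = 1/τ.
New steady state M_∞ = F₁/k = F₁·τ = 179000 × 0.01432 = 2562.8 t.
M(t) = M_∞ + (M₀ − M_∞)·e^(−t/τ); t/τ = 0.0228/0.01432 = 1.592, so e^(−t/τ) = 0.2034.
M(t) = 2562.8 + 1317 × 0.2034 = 2830.8 t.

2830 t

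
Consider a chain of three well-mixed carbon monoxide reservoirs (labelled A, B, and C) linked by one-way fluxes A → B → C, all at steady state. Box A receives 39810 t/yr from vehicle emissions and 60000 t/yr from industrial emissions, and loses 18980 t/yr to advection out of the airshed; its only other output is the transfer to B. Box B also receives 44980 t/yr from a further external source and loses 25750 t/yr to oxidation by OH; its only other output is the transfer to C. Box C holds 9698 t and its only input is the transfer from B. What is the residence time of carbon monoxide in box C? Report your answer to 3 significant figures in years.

0.0969 yr

Box A: F(A→B) = (39810 + 60000) − 18980 = 80830 t/yr.
Box B: F(B→C) = (80830 + 44980) − 25750 = 100060 t/yr.
Box C throughput = its input = 100060 t/yr; τ = 9698 / 100060 = 0.09692 yr.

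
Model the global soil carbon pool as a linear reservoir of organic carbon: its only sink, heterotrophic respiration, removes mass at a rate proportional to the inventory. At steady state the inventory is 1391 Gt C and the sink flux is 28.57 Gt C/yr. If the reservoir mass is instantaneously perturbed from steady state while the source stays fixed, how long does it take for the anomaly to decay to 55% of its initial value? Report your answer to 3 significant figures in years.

For a linear reservoir the anomaly decays as exp(−t/τ) with τ = M/F = 1391/28.57 = 48.69 yr.
exp(−t/τ) = 0.55 ⇒ t = −τ ln(0.55) = 48.69 × 0.5978 = 29.11 yr.

29.1 yr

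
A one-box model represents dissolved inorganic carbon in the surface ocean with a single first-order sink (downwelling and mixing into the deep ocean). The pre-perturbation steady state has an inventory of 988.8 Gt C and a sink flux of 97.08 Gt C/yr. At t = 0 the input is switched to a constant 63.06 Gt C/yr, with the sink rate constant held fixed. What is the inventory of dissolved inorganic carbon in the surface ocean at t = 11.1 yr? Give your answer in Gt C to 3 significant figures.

759 Gt C

τ = M₀/F₀ = 988.8/97.08 = 10.19 yr; rate constant k = 1/τ.
New steady state M_∞ = F₁/k = F₁·τ = 63.06 × 10.19 = 642.29 Gt C.
M(t) = M_∞ + (M₀ − M_∞)·e^(−t/τ); t/τ = 11.1/10.19 = 1.090, so e^(−t/τ) = 0.3363.
M(t) = 642.29 + 346.5 × 0.3363 = 758.82 Gt C.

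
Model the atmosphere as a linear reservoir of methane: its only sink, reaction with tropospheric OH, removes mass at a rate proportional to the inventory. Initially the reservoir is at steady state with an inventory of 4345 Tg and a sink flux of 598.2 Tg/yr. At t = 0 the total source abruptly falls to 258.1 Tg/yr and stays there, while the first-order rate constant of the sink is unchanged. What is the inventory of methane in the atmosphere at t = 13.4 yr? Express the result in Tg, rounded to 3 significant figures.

2270 Tg

Residence time τ = M₀/F₀ = 7.263 yr. The eventual steady state is M_∞ = M₀·(F₁/F₀) = 4345 × 258.1/598.2 = 1874.7 Tg.
The anomaly ΔM(t) = M(t) − M_∞ decays as ΔM₀·e^(−t/τ) with ΔM₀ = 4345 − 1874.7 = 2470 Tg.
At t = 13.4 yr, e^(−t/τ) = e^(−1.845) = 0.1580, so ΔM = 390.4 Tg and M = 1874.7 + 390.4 = 2265.1 Tg.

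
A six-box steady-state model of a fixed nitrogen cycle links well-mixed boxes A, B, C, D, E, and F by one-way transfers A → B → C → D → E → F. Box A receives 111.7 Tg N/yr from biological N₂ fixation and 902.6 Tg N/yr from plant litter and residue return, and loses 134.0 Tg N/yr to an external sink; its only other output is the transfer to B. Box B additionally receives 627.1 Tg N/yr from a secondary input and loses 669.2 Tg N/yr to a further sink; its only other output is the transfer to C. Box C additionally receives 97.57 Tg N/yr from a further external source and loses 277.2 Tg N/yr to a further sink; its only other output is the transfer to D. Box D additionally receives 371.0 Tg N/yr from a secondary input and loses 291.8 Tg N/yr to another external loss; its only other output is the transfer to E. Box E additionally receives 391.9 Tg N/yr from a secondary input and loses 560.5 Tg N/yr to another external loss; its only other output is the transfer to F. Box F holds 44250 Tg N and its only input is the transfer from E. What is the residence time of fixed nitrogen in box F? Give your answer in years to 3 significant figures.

77.7 yr

Box A: F(A→B) = (111.7 + 902.6) − 134.0 = 880.30 Tg N/yr.
Box B: F(B→C) = (880.30 + 627.1) − 669.2 = 838.20 Tg N/yr.
Box C: F(C→D) = (838.20 + 97.57) − 277.2 = 658.57 Tg N/yr.
Box D: F(D→E) = (658.57 + 371.0) − 291.8 = 737.77 Tg N/yr.
Box E: F(E→F) = (737.77 + 391.9) − 560.5 = 569.17 Tg N/yr.
Box F throughput = its input = 569.17 Tg N/yr; τ = 44250 / 569.17 = 77.74 yr.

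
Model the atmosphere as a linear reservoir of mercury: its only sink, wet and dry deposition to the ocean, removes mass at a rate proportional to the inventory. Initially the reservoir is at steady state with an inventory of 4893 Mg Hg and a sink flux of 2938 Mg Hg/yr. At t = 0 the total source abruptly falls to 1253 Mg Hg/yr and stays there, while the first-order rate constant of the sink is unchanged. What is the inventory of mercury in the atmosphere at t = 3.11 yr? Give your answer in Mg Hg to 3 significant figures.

2520 Mg Hg

τ = M₀/F₀ = 4893/2938 = 1.665 yr; rate constant k = 1/τ.
New steady state M_∞ = F₁/k = F₁·τ = 1253 × 1.665 = 2086.8 Mg Hg.
M(t) = M_∞ + (M₀ − M_∞)·e^(−t/τ); t/τ = 3.11/1.665 = 1.867, so e^(−t/τ) = 0.1545.
M(t) = 2086.8 + 2806 × 0.1545 = 2520.4 Mg Hg.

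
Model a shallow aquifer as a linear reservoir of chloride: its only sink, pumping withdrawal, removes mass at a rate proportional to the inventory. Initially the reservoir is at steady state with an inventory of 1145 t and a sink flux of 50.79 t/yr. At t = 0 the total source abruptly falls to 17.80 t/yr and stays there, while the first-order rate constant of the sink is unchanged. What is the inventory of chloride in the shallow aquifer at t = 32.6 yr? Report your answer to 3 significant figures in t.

576 t

The sink rate constant is k = F₀/M₀ = 50.79/1145 = 0.04436 yr⁻¹.
Solving dM/dt = F₁ − kM with M(0) = M₀ gives M(t) = F₁/k + (M₀ − F₁/k)·e^(−kt).
F₁/k = 17.80/0.04436 = 401.28 t; kt = 0.04436 × 32.6 = 1.446, e^(−kt) = 0.2355.
M(32.6) = 401.28 + (1145 − 401.28) × 0.2355 = 401.28 + 175.1 = 576.42 t.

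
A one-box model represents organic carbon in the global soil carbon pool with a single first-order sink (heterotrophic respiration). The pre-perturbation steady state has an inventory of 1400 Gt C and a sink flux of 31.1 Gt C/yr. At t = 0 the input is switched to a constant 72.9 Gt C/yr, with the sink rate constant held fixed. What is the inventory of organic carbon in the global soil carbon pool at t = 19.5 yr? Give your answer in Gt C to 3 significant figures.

2060 Gt C

The sink rate constant is k = F₀/M₀ = 31.1/1400 = 0.02221 yr⁻¹.
Solving dM/dt = F₁ − kM with M(0) = M₀ gives M(t) = F₁/k + (M₀ − F₁/k)·e^(−kt).
F₁/k = 72.9/0.02221 = 3281.7 Gt C; kt = 0.02221 × 19.5 = 0.4332, e^(−kt) = 0.6484.
M(19.5) = 3281.7 + (1400 − 3281.7) × 0.6484 = 3281.7 − 1220 = 2061.5 Gt C.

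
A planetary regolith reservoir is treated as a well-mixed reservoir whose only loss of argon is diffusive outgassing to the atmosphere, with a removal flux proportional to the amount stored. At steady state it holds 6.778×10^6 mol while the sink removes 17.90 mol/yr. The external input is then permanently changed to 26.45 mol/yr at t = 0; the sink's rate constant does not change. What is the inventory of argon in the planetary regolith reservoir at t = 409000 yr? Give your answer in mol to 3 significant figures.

8.92×10^6 mol

The sink rate constant is k = F₀/M₀ = 17.90/6.778×10^6 = 2.641×10^-6 yr⁻¹.
Solving dM/dt = F₁ − kM with M(0) = M₀ gives M(t) = F₁/k + (M₀ − F₁/k)·e^(−kt).
F₁/k = 26.45/2.641×10^-6 = 1.0016×10^7 mol; kt = 2.641×10^-6 × 409000 = 1.080, e^(−kt) = 0.3396.
M(409000) = 1.0016×10^7 + (6.778×10^6 − 1.0016×10^7) × 0.3396 = 1.0016×10^7 − 1.099×10^6 = 8.9162×10^6 mol.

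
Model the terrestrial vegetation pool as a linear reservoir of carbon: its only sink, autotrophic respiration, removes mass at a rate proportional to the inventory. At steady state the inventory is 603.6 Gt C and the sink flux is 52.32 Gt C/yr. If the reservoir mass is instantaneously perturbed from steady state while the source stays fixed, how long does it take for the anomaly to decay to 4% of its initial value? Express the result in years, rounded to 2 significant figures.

37 yr

For a linear reservoir the anomaly decays as exp(−t/τ) with τ = M/F = 603.6/52.32 = 11.54 yr.
exp(−t/τ) = 0.04 ⇒ t = −τ ln(0.04) = 11.54 × 3.219 = 37.14 yr.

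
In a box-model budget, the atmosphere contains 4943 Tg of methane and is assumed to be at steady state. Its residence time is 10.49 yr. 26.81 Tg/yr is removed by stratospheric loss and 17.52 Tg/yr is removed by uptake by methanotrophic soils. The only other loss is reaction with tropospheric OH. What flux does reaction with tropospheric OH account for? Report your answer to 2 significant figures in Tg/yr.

Total removal F = M/τ = 4943 / 10.49 = 471.2 Tg/yr.
Reaction with tropospheric OH = F − (26.81 + 17.52) = 471.2 − 44.33 = 426.9 Tg/yr.

430 Tg/yr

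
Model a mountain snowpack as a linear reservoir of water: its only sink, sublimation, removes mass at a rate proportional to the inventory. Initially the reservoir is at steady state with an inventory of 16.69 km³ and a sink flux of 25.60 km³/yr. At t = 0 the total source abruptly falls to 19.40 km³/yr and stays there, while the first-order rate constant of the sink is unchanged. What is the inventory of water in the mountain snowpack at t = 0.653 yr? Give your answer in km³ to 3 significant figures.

14.1 km³

The sink rate constant is k = F₀/M₀ = 25.60/16.69 = 1.534 yr⁻¹.
Solving dM/dt = F₁ − kM with M(0) = M₀ gives M(t) = F₁/k + (M₀ − F₁/k)·e^(−kt).
F₁/k = 19.40/1.534 = 12.648 km³; kt = 1.534 × 0.653 = 1.002, e^(−kt) = 0.3673.
M(0.653) = 12.648 + (16.69 − 12.648) × 0.3673 = 12.648 + 1.485 = 14.133 km³.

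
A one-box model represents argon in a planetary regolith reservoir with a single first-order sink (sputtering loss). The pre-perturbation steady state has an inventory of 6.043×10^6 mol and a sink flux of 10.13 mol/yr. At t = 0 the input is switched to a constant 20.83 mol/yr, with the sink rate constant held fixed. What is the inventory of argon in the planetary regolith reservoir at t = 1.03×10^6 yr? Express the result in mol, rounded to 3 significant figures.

τ = M₀/F₀ = 6.043×10^6/10.13 = 596500 yr; rate constant k = 1/τ.
New steady state M_∞ = F₁/k = F₁·τ = 20.83 × 596500 = 1.2426×10^7 mol.
M(t) = M_∞ + (M₀ − M_∞)·e^(−t/τ); t/τ = 1.03×10^6/596500 = 1.727, so e^(−t/τ) = 0.1779.
M(t) = 1.2426×10^7 − 6.383×10^6 × 0.1779 = 1.1291×10^7 mol.

1.13×10^7 mol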